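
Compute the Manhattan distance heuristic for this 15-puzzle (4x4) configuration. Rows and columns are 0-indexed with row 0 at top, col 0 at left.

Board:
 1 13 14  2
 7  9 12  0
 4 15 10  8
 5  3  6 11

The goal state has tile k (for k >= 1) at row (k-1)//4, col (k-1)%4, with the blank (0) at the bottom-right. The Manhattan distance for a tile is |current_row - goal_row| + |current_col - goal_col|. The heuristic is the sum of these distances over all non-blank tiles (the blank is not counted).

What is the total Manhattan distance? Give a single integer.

Answer: 36

Derivation:
Tile 1: at (0,0), goal (0,0), distance |0-0|+|0-0| = 0
Tile 13: at (0,1), goal (3,0), distance |0-3|+|1-0| = 4
Tile 14: at (0,2), goal (3,1), distance |0-3|+|2-1| = 4
Tile 2: at (0,3), goal (0,1), distance |0-0|+|3-1| = 2
Tile 7: at (1,0), goal (1,2), distance |1-1|+|0-2| = 2
Tile 9: at (1,1), goal (2,0), distance |1-2|+|1-0| = 2
Tile 12: at (1,2), goal (2,3), distance |1-2|+|2-3| = 2
Tile 4: at (2,0), goal (0,3), distance |2-0|+|0-3| = 5
Tile 15: at (2,1), goal (3,2), distance |2-3|+|1-2| = 2
Tile 10: at (2,2), goal (2,1), distance |2-2|+|2-1| = 1
Tile 8: at (2,3), goal (1,3), distance |2-1|+|3-3| = 1
Tile 5: at (3,0), goal (1,0), distance |3-1|+|0-0| = 2
Tile 3: at (3,1), goal (0,2), distance |3-0|+|1-2| = 4
Tile 6: at (3,2), goal (1,1), distance |3-1|+|2-1| = 3
Tile 11: at (3,3), goal (2,2), distance |3-2|+|3-2| = 2
Sum: 0 + 4 + 4 + 2 + 2 + 2 + 2 + 5 + 2 + 1 + 1 + 2 + 4 + 3 + 2 = 36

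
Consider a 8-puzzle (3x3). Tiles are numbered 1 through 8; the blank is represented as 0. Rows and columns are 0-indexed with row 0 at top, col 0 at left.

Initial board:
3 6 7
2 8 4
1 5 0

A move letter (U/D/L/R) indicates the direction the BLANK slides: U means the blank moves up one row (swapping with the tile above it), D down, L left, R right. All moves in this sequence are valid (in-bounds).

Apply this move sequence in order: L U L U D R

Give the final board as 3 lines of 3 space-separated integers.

Answer: 3 6 7
2 0 4
1 8 5

Derivation:
After move 1 (L):
3 6 7
2 8 4
1 0 5

After move 2 (U):
3 6 7
2 0 4
1 8 5

After move 3 (L):
3 6 7
0 2 4
1 8 5

After move 4 (U):
0 6 7
3 2 4
1 8 5

After move 5 (D):
3 6 7
0 2 4
1 8 5

After move 6 (R):
3 6 7
2 0 4
1 8 5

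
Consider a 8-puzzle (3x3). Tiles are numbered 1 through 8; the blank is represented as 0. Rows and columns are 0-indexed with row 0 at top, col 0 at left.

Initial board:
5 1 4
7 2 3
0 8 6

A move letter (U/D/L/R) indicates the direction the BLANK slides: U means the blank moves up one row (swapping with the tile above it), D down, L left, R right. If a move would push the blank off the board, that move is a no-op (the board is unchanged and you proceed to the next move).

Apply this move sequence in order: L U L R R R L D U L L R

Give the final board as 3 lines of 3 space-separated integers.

Answer: 5 1 4
2 0 3
7 8 6

Derivation:
After move 1 (L):
5 1 4
7 2 3
0 8 6

After move 2 (U):
5 1 4
0 2 3
7 8 6

After move 3 (L):
5 1 4
0 2 3
7 8 6

After move 4 (R):
5 1 4
2 0 3
7 8 6

After move 5 (R):
5 1 4
2 3 0
7 8 6

After move 6 (R):
5 1 4
2 3 0
7 8 6

After move 7 (L):
5 1 4
2 0 3
7 8 6

After move 8 (D):
5 1 4
2 8 3
7 0 6

After move 9 (U):
5 1 4
2 0 3
7 8 6

After move 10 (L):
5 1 4
0 2 3
7 8 6

After move 11 (L):
5 1 4
0 2 3
7 8 6

After move 12 (R):
5 1 4
2 0 3
7 8 6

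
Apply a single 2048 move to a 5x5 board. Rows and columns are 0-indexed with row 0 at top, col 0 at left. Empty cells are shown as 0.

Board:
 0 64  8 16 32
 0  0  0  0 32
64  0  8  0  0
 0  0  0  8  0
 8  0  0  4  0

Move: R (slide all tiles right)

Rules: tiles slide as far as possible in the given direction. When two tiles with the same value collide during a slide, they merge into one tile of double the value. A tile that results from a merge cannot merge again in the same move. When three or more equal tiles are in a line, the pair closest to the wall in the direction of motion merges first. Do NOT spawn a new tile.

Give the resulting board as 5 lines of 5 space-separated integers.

Answer:  0 64  8 16 32
 0  0  0  0 32
 0  0  0 64  8
 0  0  0  0  8
 0  0  0  8  4

Derivation:
Slide right:
row 0: [0, 64, 8, 16, 32] -> [0, 64, 8, 16, 32]
row 1: [0, 0, 0, 0, 32] -> [0, 0, 0, 0, 32]
row 2: [64, 0, 8, 0, 0] -> [0, 0, 0, 64, 8]
row 3: [0, 0, 0, 8, 0] -> [0, 0, 0, 0, 8]
row 4: [8, 0, 0, 4, 0] -> [0, 0, 0, 8, 4]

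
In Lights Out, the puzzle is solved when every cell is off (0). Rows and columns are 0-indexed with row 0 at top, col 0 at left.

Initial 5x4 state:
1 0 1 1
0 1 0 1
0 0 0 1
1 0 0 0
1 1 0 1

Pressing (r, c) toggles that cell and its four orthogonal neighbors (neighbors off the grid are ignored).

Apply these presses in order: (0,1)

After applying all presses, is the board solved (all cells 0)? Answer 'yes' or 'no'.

Answer: no

Derivation:
After press 1 at (0,1):
0 1 0 1
0 0 0 1
0 0 0 1
1 0 0 0
1 1 0 1

Lights still on: 8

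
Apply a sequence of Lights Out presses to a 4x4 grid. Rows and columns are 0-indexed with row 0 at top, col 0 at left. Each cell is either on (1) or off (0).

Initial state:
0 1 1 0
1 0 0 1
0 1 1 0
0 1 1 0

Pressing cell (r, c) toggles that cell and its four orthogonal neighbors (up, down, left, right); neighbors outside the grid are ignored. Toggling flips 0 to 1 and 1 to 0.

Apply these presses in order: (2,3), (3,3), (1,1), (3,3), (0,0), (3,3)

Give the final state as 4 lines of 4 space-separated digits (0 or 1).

After press 1 at (2,3):
0 1 1 0
1 0 0 0
0 1 0 1
0 1 1 1

After press 2 at (3,3):
0 1 1 0
1 0 0 0
0 1 0 0
0 1 0 0

After press 3 at (1,1):
0 0 1 0
0 1 1 0
0 0 0 0
0 1 0 0

After press 4 at (3,3):
0 0 1 0
0 1 1 0
0 0 0 1
0 1 1 1

After press 5 at (0,0):
1 1 1 0
1 1 1 0
0 0 0 1
0 1 1 1

After press 6 at (3,3):
1 1 1 0
1 1 1 0
0 0 0 0
0 1 0 0

Answer: 1 1 1 0
1 1 1 0
0 0 0 0
0 1 0 0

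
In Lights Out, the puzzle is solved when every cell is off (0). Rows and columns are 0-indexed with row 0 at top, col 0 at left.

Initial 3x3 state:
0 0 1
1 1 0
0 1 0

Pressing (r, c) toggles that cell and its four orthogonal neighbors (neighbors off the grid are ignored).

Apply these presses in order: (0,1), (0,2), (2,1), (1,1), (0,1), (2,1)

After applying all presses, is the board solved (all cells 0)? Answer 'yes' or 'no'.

Answer: yes

Derivation:
After press 1 at (0,1):
1 1 0
1 0 0
0 1 0

After press 2 at (0,2):
1 0 1
1 0 1
0 1 0

After press 3 at (2,1):
1 0 1
1 1 1
1 0 1

After press 4 at (1,1):
1 1 1
0 0 0
1 1 1

After press 5 at (0,1):
0 0 0
0 1 0
1 1 1

After press 6 at (2,1):
0 0 0
0 0 0
0 0 0

Lights still on: 0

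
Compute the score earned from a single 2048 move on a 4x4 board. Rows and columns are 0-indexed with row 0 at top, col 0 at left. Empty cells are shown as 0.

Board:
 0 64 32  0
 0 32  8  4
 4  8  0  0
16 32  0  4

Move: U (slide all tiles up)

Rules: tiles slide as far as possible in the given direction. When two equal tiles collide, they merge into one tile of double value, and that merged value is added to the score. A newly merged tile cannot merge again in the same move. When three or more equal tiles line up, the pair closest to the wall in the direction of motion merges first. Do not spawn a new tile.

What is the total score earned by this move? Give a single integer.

Answer: 8

Derivation:
Slide up:
col 0: [0, 0, 4, 16] -> [4, 16, 0, 0]  score +0 (running 0)
col 1: [64, 32, 8, 32] -> [64, 32, 8, 32]  score +0 (running 0)
col 2: [32, 8, 0, 0] -> [32, 8, 0, 0]  score +0 (running 0)
col 3: [0, 4, 0, 4] -> [8, 0, 0, 0]  score +8 (running 8)
Board after move:
 4 64 32  8
16 32  8  0
 0  8  0  0
 0 32  0  0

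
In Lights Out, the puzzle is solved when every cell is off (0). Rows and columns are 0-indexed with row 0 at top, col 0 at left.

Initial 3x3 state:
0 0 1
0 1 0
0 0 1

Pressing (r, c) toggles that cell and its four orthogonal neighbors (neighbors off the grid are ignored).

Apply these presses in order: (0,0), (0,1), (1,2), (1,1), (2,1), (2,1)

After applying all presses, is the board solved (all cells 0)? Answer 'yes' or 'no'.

Answer: no

Derivation:
After press 1 at (0,0):
1 1 1
1 1 0
0 0 1

After press 2 at (0,1):
0 0 0
1 0 0
0 0 1

After press 3 at (1,2):
0 0 1
1 1 1
0 0 0

After press 4 at (1,1):
0 1 1
0 0 0
0 1 0

After press 5 at (2,1):
0 1 1
0 1 0
1 0 1

After press 6 at (2,1):
0 1 1
0 0 0
0 1 0

Lights still on: 3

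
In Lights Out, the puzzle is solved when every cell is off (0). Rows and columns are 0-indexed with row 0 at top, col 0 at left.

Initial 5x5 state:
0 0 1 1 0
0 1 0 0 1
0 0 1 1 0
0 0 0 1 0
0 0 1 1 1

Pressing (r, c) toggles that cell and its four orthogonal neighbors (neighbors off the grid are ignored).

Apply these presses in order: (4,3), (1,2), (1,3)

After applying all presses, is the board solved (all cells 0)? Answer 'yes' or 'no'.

After press 1 at (4,3):
0 0 1 1 0
0 1 0 0 1
0 0 1 1 0
0 0 0 0 0
0 0 0 0 0

After press 2 at (1,2):
0 0 0 1 0
0 0 1 1 1
0 0 0 1 0
0 0 0 0 0
0 0 0 0 0

After press 3 at (1,3):
0 0 0 0 0
0 0 0 0 0
0 0 0 0 0
0 0 0 0 0
0 0 0 0 0

Lights still on: 0

Answer: yes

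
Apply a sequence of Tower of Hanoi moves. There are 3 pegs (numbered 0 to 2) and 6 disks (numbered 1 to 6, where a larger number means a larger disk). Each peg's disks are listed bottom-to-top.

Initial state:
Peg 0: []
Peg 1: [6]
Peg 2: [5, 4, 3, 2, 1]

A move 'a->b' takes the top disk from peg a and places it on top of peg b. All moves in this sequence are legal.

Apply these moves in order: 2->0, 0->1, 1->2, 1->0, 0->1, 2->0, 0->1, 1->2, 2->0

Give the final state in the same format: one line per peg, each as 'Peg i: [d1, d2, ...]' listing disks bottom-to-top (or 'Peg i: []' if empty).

After move 1 (2->0):
Peg 0: [1]
Peg 1: [6]
Peg 2: [5, 4, 3, 2]

After move 2 (0->1):
Peg 0: []
Peg 1: [6, 1]
Peg 2: [5, 4, 3, 2]

After move 3 (1->2):
Peg 0: []
Peg 1: [6]
Peg 2: [5, 4, 3, 2, 1]

After move 4 (1->0):
Peg 0: [6]
Peg 1: []
Peg 2: [5, 4, 3, 2, 1]

After move 5 (0->1):
Peg 0: []
Peg 1: [6]
Peg 2: [5, 4, 3, 2, 1]

After move 6 (2->0):
Peg 0: [1]
Peg 1: [6]
Peg 2: [5, 4, 3, 2]

After move 7 (0->1):
Peg 0: []
Peg 1: [6, 1]
Peg 2: [5, 4, 3, 2]

After move 8 (1->2):
Peg 0: []
Peg 1: [6]
Peg 2: [5, 4, 3, 2, 1]

After move 9 (2->0):
Peg 0: [1]
Peg 1: [6]
Peg 2: [5, 4, 3, 2]

Answer: Peg 0: [1]
Peg 1: [6]
Peg 2: [5, 4, 3, 2]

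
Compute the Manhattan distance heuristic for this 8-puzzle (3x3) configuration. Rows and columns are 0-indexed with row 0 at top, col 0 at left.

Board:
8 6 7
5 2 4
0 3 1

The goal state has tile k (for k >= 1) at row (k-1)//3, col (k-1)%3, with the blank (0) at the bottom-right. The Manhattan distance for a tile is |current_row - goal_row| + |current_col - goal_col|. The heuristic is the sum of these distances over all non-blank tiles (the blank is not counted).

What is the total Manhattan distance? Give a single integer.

Answer: 20

Derivation:
Tile 8: (0,0)->(2,1) = 3
Tile 6: (0,1)->(1,2) = 2
Tile 7: (0,2)->(2,0) = 4
Tile 5: (1,0)->(1,1) = 1
Tile 2: (1,1)->(0,1) = 1
Tile 4: (1,2)->(1,0) = 2
Tile 3: (2,1)->(0,2) = 3
Tile 1: (2,2)->(0,0) = 4
Sum: 3 + 2 + 4 + 1 + 1 + 2 + 3 + 4 = 20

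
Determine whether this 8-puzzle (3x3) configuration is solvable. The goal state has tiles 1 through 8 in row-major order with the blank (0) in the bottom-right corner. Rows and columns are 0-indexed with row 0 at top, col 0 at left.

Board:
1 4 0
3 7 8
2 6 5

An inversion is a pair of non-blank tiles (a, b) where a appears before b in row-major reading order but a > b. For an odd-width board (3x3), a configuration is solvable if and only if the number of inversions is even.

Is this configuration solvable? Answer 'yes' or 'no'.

Inversions (pairs i<j in row-major order where tile[i] > tile[j] > 0): 10
10 is even, so the puzzle is solvable.

Answer: yes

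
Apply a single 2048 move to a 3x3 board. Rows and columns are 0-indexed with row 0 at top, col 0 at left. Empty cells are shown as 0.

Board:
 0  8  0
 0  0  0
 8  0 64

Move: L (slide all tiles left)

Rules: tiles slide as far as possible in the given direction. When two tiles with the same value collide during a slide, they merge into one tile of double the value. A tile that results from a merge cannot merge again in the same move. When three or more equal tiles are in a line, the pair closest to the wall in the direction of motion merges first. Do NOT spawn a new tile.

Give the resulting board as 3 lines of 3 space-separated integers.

Slide left:
row 0: [0, 8, 0] -> [8, 0, 0]
row 1: [0, 0, 0] -> [0, 0, 0]
row 2: [8, 0, 64] -> [8, 64, 0]

Answer:  8  0  0
 0  0  0
 8 64  0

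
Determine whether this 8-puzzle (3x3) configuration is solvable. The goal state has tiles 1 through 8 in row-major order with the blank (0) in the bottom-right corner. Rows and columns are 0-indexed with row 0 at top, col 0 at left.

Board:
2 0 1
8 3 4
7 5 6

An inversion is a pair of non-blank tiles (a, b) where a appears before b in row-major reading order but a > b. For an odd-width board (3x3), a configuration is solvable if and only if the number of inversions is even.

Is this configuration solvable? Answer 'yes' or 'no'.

Inversions (pairs i<j in row-major order where tile[i] > tile[j] > 0): 8
8 is even, so the puzzle is solvable.

Answer: yes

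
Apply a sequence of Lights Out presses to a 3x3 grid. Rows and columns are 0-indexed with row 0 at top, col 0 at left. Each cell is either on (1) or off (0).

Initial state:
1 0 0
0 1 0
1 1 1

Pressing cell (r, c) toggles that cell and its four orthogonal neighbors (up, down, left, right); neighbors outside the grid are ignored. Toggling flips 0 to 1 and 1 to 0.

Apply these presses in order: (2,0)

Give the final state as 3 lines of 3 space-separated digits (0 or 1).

After press 1 at (2,0):
1 0 0
1 1 0
0 0 1

Answer: 1 0 0
1 1 0
0 0 1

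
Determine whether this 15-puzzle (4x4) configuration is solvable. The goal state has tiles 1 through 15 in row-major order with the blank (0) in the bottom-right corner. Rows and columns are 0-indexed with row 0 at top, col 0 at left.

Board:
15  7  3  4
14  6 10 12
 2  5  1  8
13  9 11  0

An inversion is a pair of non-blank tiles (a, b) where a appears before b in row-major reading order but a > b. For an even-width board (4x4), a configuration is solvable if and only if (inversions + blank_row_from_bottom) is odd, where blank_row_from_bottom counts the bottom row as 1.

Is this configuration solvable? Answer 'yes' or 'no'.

Answer: yes

Derivation:
Inversions: 52
Blank is in row 3 (0-indexed from top), which is row 1 counting from the bottom (bottom = 1).
52 + 1 = 53, which is odd, so the puzzle is solvable.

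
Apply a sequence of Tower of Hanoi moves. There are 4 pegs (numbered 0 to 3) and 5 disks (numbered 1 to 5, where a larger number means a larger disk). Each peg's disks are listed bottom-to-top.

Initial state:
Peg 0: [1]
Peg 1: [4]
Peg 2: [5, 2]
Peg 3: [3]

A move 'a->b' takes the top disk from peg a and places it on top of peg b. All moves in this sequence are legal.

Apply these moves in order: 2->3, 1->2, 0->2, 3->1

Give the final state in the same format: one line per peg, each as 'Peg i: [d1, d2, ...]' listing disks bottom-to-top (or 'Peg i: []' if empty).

After move 1 (2->3):
Peg 0: [1]
Peg 1: [4]
Peg 2: [5]
Peg 3: [3, 2]

After move 2 (1->2):
Peg 0: [1]
Peg 1: []
Peg 2: [5, 4]
Peg 3: [3, 2]

After move 3 (0->2):
Peg 0: []
Peg 1: []
Peg 2: [5, 4, 1]
Peg 3: [3, 2]

After move 4 (3->1):
Peg 0: []
Peg 1: [2]
Peg 2: [5, 4, 1]
Peg 3: [3]

Answer: Peg 0: []
Peg 1: [2]
Peg 2: [5, 4, 1]
Peg 3: [3]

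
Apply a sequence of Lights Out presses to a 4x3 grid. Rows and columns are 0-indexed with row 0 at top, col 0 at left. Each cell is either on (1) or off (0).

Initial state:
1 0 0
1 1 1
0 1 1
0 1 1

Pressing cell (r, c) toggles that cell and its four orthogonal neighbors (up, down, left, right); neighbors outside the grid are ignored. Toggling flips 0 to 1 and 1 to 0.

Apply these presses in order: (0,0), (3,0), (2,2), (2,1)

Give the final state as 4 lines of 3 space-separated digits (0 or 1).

After press 1 at (0,0):
0 1 0
0 1 1
0 1 1
0 1 1

After press 2 at (3,0):
0 1 0
0 1 1
1 1 1
1 0 1

After press 3 at (2,2):
0 1 0
0 1 0
1 0 0
1 0 0

After press 4 at (2,1):
0 1 0
0 0 0
0 1 1
1 1 0

Answer: 0 1 0
0 0 0
0 1 1
1 1 0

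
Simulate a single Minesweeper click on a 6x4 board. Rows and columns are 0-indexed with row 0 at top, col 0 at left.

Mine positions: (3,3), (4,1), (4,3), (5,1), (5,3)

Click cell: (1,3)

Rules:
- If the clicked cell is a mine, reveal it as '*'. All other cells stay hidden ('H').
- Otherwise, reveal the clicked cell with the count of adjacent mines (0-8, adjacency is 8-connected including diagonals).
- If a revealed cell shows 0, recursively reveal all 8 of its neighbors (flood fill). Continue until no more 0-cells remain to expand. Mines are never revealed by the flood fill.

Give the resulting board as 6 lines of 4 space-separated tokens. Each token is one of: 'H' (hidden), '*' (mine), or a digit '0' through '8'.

0 0 0 0
0 0 0 0
0 0 1 1
1 1 3 H
H H H H
H H H H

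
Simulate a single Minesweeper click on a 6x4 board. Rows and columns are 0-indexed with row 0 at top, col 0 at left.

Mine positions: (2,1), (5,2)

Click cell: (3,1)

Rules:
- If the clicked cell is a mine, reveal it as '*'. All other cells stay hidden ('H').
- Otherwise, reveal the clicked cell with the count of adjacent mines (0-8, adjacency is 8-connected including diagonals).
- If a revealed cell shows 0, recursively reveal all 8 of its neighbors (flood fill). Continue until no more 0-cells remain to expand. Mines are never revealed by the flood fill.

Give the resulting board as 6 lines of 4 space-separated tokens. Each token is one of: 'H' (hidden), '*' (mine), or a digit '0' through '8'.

H H H H
H H H H
H H H H
H 1 H H
H H H H
H H H H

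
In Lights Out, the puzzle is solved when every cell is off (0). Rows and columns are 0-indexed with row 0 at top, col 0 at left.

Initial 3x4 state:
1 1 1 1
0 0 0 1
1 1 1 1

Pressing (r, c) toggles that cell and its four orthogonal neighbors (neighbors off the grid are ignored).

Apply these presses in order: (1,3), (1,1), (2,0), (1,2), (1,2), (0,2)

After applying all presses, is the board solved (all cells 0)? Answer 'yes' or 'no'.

After press 1 at (1,3):
1 1 1 0
0 0 1 0
1 1 1 0

After press 2 at (1,1):
1 0 1 0
1 1 0 0
1 0 1 0

After press 3 at (2,0):
1 0 1 0
0 1 0 0
0 1 1 0

After press 4 at (1,2):
1 0 0 0
0 0 1 1
0 1 0 0

After press 5 at (1,2):
1 0 1 0
0 1 0 0
0 1 1 0

After press 6 at (0,2):
1 1 0 1
0 1 1 0
0 1 1 0

Lights still on: 7

Answer: no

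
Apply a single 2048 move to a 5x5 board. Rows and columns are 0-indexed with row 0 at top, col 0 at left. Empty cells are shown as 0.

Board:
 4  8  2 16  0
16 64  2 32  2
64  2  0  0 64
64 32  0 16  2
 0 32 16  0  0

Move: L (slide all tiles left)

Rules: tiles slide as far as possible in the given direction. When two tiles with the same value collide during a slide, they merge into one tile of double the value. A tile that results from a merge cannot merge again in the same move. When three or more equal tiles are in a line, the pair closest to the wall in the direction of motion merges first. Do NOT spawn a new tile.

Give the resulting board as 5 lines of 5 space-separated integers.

Answer:  4  8  2 16  0
16 64  2 32  2
64  2 64  0  0
64 32 16  2  0
32 16  0  0  0

Derivation:
Slide left:
row 0: [4, 8, 2, 16, 0] -> [4, 8, 2, 16, 0]
row 1: [16, 64, 2, 32, 2] -> [16, 64, 2, 32, 2]
row 2: [64, 2, 0, 0, 64] -> [64, 2, 64, 0, 0]
row 3: [64, 32, 0, 16, 2] -> [64, 32, 16, 2, 0]
row 4: [0, 32, 16, 0, 0] -> [32, 16, 0, 0, 0]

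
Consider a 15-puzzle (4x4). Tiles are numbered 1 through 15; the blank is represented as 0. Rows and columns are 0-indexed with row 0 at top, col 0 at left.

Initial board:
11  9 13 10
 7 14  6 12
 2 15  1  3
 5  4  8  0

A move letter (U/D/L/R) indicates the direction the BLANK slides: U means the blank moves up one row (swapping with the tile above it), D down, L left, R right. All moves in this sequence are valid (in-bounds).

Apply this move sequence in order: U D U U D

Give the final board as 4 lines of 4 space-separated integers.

After move 1 (U):
11  9 13 10
 7 14  6 12
 2 15  1  0
 5  4  8  3

After move 2 (D):
11  9 13 10
 7 14  6 12
 2 15  1  3
 5  4  8  0

After move 3 (U):
11  9 13 10
 7 14  6 12
 2 15  1  0
 5  4  8  3

After move 4 (U):
11  9 13 10
 7 14  6  0
 2 15  1 12
 5  4  8  3

After move 5 (D):
11  9 13 10
 7 14  6 12
 2 15  1  0
 5  4  8  3

Answer: 11  9 13 10
 7 14  6 12
 2 15  1  0
 5  4  8  3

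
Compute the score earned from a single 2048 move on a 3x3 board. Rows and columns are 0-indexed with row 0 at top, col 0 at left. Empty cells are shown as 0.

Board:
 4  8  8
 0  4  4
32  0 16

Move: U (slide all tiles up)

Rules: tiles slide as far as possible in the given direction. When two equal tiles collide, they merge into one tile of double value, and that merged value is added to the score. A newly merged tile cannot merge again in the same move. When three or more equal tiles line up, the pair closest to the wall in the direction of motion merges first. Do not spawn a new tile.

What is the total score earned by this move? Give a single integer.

Slide up:
col 0: [4, 0, 32] -> [4, 32, 0]  score +0 (running 0)
col 1: [8, 4, 0] -> [8, 4, 0]  score +0 (running 0)
col 2: [8, 4, 16] -> [8, 4, 16]  score +0 (running 0)
Board after move:
 4  8  8
32  4  4
 0  0 16

Answer: 0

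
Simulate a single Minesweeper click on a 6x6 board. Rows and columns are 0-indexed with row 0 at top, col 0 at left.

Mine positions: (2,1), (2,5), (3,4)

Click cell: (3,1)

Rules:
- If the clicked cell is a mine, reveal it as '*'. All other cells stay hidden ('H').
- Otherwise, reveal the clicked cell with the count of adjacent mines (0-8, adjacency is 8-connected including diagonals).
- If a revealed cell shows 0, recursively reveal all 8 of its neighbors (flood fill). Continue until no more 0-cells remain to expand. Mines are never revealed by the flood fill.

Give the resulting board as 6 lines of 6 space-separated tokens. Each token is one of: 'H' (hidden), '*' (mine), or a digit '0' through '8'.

H H H H H H
H H H H H H
H H H H H H
H 1 H H H H
H H H H H H
H H H H H H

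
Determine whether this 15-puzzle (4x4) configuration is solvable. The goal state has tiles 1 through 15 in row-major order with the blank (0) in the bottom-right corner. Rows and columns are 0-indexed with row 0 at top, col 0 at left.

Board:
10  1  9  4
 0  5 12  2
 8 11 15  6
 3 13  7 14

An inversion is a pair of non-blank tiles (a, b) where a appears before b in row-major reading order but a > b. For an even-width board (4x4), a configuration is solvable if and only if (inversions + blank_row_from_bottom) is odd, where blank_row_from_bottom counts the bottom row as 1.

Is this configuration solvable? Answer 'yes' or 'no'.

Answer: no

Derivation:
Inversions: 39
Blank is in row 1 (0-indexed from top), which is row 3 counting from the bottom (bottom = 1).
39 + 3 = 42, which is even, so the puzzle is not solvable.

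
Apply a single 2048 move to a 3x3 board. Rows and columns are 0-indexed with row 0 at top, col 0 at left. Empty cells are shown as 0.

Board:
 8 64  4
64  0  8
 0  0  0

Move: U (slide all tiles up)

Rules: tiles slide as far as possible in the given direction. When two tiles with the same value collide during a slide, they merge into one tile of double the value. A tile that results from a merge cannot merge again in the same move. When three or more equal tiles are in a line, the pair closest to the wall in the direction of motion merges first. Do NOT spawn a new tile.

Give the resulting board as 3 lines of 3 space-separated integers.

Answer:  8 64  4
64  0  8
 0  0  0

Derivation:
Slide up:
col 0: [8, 64, 0] -> [8, 64, 0]
col 1: [64, 0, 0] -> [64, 0, 0]
col 2: [4, 8, 0] -> [4, 8, 0]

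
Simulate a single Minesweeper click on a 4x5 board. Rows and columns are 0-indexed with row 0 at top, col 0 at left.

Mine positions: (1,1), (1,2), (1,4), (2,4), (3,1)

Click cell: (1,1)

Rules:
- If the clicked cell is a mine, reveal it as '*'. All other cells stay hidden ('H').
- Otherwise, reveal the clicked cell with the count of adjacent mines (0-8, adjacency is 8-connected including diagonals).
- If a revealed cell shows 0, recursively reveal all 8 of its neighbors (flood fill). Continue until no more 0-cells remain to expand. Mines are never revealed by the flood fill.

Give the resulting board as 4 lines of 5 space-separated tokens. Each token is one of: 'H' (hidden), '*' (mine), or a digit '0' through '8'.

H H H H H
H * H H H
H H H H H
H H H H H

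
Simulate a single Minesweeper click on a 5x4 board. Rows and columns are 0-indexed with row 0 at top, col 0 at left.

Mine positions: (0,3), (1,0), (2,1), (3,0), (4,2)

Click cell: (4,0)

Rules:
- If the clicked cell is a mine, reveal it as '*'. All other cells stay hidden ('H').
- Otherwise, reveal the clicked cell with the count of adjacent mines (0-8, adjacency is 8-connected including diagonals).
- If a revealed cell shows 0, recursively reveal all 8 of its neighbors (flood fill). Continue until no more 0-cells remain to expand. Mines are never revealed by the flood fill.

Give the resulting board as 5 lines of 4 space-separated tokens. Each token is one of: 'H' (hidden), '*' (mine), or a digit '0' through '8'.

H H H H
H H H H
H H H H
H H H H
1 H H H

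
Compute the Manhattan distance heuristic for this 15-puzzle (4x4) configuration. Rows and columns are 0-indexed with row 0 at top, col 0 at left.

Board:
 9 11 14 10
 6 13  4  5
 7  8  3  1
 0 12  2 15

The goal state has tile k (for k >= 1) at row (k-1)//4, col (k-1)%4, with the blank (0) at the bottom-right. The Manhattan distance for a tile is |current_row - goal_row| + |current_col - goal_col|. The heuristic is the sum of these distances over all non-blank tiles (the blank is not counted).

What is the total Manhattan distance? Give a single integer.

Tile 9: at (0,0), goal (2,0), distance |0-2|+|0-0| = 2
Tile 11: at (0,1), goal (2,2), distance |0-2|+|1-2| = 3
Tile 14: at (0,2), goal (3,1), distance |0-3|+|2-1| = 4
Tile 10: at (0,3), goal (2,1), distance |0-2|+|3-1| = 4
Tile 6: at (1,0), goal (1,1), distance |1-1|+|0-1| = 1
Tile 13: at (1,1), goal (3,0), distance |1-3|+|1-0| = 3
Tile 4: at (1,2), goal (0,3), distance |1-0|+|2-3| = 2
Tile 5: at (1,3), goal (1,0), distance |1-1|+|3-0| = 3
Tile 7: at (2,0), goal (1,2), distance |2-1|+|0-2| = 3
Tile 8: at (2,1), goal (1,3), distance |2-1|+|1-3| = 3
Tile 3: at (2,2), goal (0,2), distance |2-0|+|2-2| = 2
Tile 1: at (2,3), goal (0,0), distance |2-0|+|3-0| = 5
Tile 12: at (3,1), goal (2,3), distance |3-2|+|1-3| = 3
Tile 2: at (3,2), goal (0,1), distance |3-0|+|2-1| = 4
Tile 15: at (3,3), goal (3,2), distance |3-3|+|3-2| = 1
Sum: 2 + 3 + 4 + 4 + 1 + 3 + 2 + 3 + 3 + 3 + 2 + 5 + 3 + 4 + 1 = 43

Answer: 43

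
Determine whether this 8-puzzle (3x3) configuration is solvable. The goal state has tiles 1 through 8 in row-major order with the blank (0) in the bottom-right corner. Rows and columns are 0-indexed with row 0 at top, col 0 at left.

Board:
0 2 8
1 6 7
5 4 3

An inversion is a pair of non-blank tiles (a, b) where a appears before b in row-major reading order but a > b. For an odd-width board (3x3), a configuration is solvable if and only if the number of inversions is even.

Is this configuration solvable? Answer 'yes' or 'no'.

Inversions (pairs i<j in row-major order where tile[i] > tile[j] > 0): 16
16 is even, so the puzzle is solvable.

Answer: yes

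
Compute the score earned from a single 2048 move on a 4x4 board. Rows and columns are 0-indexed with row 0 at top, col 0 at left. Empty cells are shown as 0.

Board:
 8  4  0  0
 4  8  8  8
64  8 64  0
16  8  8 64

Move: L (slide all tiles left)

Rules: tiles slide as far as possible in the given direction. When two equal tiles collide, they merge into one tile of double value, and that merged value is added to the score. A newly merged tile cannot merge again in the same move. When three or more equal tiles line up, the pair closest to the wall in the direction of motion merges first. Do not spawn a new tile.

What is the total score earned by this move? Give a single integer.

Answer: 32

Derivation:
Slide left:
row 0: [8, 4, 0, 0] -> [8, 4, 0, 0]  score +0 (running 0)
row 1: [4, 8, 8, 8] -> [4, 16, 8, 0]  score +16 (running 16)
row 2: [64, 8, 64, 0] -> [64, 8, 64, 0]  score +0 (running 16)
row 3: [16, 8, 8, 64] -> [16, 16, 64, 0]  score +16 (running 32)
Board after move:
 8  4  0  0
 4 16  8  0
64  8 64  0
16 16 64  0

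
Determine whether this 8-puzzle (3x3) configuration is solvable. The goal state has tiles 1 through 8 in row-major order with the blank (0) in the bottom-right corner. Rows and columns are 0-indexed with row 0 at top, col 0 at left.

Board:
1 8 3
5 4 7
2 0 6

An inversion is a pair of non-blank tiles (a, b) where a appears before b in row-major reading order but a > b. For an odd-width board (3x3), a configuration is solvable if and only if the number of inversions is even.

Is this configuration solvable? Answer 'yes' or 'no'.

Inversions (pairs i<j in row-major order where tile[i] > tile[j] > 0): 12
12 is even, so the puzzle is solvable.

Answer: yes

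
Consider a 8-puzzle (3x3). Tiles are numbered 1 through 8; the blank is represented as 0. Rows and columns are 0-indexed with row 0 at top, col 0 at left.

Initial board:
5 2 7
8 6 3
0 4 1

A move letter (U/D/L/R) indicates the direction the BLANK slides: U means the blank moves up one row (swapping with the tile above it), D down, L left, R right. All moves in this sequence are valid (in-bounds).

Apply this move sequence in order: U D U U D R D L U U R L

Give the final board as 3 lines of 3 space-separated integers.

After move 1 (U):
5 2 7
0 6 3
8 4 1

After move 2 (D):
5 2 7
8 6 3
0 4 1

After move 3 (U):
5 2 7
0 6 3
8 4 1

After move 4 (U):
0 2 7
5 6 3
8 4 1

After move 5 (D):
5 2 7
0 6 3
8 4 1

After move 6 (R):
5 2 7
6 0 3
8 4 1

After move 7 (D):
5 2 7
6 4 3
8 0 1

After move 8 (L):
5 2 7
6 4 3
0 8 1

After move 9 (U):
5 2 7
0 4 3
6 8 1

After move 10 (U):
0 2 7
5 4 3
6 8 1

After move 11 (R):
2 0 7
5 4 3
6 8 1

After move 12 (L):
0 2 7
5 4 3
6 8 1

Answer: 0 2 7
5 4 3
6 8 1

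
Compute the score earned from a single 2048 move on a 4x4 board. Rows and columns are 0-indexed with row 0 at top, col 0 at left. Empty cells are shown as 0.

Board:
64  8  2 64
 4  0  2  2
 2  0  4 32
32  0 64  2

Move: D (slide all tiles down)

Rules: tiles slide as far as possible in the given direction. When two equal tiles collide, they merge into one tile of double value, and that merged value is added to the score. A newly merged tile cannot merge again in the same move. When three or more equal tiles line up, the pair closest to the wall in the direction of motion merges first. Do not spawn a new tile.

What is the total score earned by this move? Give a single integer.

Slide down:
col 0: [64, 4, 2, 32] -> [64, 4, 2, 32]  score +0 (running 0)
col 1: [8, 0, 0, 0] -> [0, 0, 0, 8]  score +0 (running 0)
col 2: [2, 2, 4, 64] -> [0, 4, 4, 64]  score +4 (running 4)
col 3: [64, 2, 32, 2] -> [64, 2, 32, 2]  score +0 (running 4)
Board after move:
64  0  0 64
 4  0  4  2
 2  0  4 32
32  8 64  2

Answer: 4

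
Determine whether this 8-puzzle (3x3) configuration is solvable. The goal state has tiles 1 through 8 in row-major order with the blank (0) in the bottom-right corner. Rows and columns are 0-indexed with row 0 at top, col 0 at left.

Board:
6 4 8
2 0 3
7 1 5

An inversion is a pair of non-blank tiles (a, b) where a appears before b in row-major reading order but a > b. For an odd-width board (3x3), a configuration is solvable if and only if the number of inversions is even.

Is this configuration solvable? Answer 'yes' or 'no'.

Inversions (pairs i<j in row-major order where tile[i] > tile[j] > 0): 17
17 is odd, so the puzzle is not solvable.

Answer: no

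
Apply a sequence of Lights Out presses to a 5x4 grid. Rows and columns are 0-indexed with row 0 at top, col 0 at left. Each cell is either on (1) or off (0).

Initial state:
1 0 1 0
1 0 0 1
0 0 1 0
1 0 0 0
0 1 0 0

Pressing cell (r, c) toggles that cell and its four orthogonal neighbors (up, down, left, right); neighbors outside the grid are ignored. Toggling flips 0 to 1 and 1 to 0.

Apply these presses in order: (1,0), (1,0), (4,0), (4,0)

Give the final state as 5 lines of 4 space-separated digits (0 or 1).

Answer: 1 0 1 0
1 0 0 1
0 0 1 0
1 0 0 0
0 1 0 0

Derivation:
After press 1 at (1,0):
0 0 1 0
0 1 0 1
1 0 1 0
1 0 0 0
0 1 0 0

After press 2 at (1,0):
1 0 1 0
1 0 0 1
0 0 1 0
1 0 0 0
0 1 0 0

After press 3 at (4,0):
1 0 1 0
1 0 0 1
0 0 1 0
0 0 0 0
1 0 0 0

After press 4 at (4,0):
1 0 1 0
1 0 0 1
0 0 1 0
1 0 0 0
0 1 0 0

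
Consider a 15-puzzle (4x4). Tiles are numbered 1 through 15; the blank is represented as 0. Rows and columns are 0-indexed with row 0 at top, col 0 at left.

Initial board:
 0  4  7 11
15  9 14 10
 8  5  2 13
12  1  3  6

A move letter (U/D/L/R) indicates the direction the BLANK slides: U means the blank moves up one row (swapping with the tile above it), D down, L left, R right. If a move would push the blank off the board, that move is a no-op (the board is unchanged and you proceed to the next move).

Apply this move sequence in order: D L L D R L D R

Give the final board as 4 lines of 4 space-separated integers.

After move 1 (D):
15  4  7 11
 0  9 14 10
 8  5  2 13
12  1  3  6

After move 2 (L):
15  4  7 11
 0  9 14 10
 8  5  2 13
12  1  3  6

After move 3 (L):
15  4  7 11
 0  9 14 10
 8  5  2 13
12  1  3  6

After move 4 (D):
15  4  7 11
 8  9 14 10
 0  5  2 13
12  1  3  6

After move 5 (R):
15  4  7 11
 8  9 14 10
 5  0  2 13
12  1  3  6

After move 6 (L):
15  4  7 11
 8  9 14 10
 0  5  2 13
12  1  3  6

After move 7 (D):
15  4  7 11
 8  9 14 10
12  5  2 13
 0  1  3  6

After move 8 (R):
15  4  7 11
 8  9 14 10
12  5  2 13
 1  0  3  6

Answer: 15  4  7 11
 8  9 14 10
12  5  2 13
 1  0  3  6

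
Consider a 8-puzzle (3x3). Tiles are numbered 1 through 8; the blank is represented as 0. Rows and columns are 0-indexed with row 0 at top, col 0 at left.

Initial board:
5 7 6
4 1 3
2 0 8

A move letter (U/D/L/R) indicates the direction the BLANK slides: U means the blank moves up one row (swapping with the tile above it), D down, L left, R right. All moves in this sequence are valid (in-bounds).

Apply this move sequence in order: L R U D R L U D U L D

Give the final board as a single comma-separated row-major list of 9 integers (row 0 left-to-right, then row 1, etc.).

Answer: 5, 7, 6, 2, 4, 3, 0, 1, 8

Derivation:
After move 1 (L):
5 7 6
4 1 3
0 2 8

After move 2 (R):
5 7 6
4 1 3
2 0 8

After move 3 (U):
5 7 6
4 0 3
2 1 8

After move 4 (D):
5 7 6
4 1 3
2 0 8

After move 5 (R):
5 7 6
4 1 3
2 8 0

After move 6 (L):
5 7 6
4 1 3
2 0 8

After move 7 (U):
5 7 6
4 0 3
2 1 8

After move 8 (D):
5 7 6
4 1 3
2 0 8

After move 9 (U):
5 7 6
4 0 3
2 1 8

After move 10 (L):
5 7 6
0 4 3
2 1 8

After move 11 (D):
5 7 6
2 4 3
0 1 8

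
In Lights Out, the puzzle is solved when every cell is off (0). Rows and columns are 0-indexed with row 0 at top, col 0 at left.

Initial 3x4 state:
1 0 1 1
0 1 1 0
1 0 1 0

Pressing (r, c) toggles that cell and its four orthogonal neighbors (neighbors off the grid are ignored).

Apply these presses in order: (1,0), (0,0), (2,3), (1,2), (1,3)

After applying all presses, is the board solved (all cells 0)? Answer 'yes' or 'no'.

After press 1 at (1,0):
0 0 1 1
1 0 1 0
0 0 1 0

After press 2 at (0,0):
1 1 1 1
0 0 1 0
0 0 1 0

After press 3 at (2,3):
1 1 1 1
0 0 1 1
0 0 0 1

After press 4 at (1,2):
1 1 0 1
0 1 0 0
0 0 1 1

After press 5 at (1,3):
1 1 0 0
0 1 1 1
0 0 1 0

Lights still on: 6

Answer: no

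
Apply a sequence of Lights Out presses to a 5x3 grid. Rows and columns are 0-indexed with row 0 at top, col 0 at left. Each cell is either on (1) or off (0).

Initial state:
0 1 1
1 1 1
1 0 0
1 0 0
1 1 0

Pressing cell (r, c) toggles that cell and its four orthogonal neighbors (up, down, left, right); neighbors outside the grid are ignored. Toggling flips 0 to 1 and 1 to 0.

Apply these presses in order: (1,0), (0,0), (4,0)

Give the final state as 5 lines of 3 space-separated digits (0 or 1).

After press 1 at (1,0):
1 1 1
0 0 1
0 0 0
1 0 0
1 1 0

After press 2 at (0,0):
0 0 1
1 0 1
0 0 0
1 0 0
1 1 0

After press 3 at (4,0):
0 0 1
1 0 1
0 0 0
0 0 0
0 0 0

Answer: 0 0 1
1 0 1
0 0 0
0 0 0
0 0 0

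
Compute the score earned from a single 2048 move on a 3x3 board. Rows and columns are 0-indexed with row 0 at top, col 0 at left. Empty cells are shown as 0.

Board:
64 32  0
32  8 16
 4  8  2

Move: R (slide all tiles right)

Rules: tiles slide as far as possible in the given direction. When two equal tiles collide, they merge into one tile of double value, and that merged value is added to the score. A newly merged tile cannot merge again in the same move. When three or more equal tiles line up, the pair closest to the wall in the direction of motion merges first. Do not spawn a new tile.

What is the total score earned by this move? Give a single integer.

Answer: 0

Derivation:
Slide right:
row 0: [64, 32, 0] -> [0, 64, 32]  score +0 (running 0)
row 1: [32, 8, 16] -> [32, 8, 16]  score +0 (running 0)
row 2: [4, 8, 2] -> [4, 8, 2]  score +0 (running 0)
Board after move:
 0 64 32
32  8 16
 4  8  2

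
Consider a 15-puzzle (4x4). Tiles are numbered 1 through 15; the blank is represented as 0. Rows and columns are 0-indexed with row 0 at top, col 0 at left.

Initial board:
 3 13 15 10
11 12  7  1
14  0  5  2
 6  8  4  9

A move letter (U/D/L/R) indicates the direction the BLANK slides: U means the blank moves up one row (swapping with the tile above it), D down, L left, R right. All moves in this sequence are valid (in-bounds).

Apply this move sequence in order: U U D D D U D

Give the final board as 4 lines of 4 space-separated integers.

After move 1 (U):
 3 13 15 10
11  0  7  1
14 12  5  2
 6  8  4  9

After move 2 (U):
 3  0 15 10
11 13  7  1
14 12  5  2
 6  8  4  9

After move 3 (D):
 3 13 15 10
11  0  7  1
14 12  5  2
 6  8  4  9

After move 4 (D):
 3 13 15 10
11 12  7  1
14  0  5  2
 6  8  4  9

After move 5 (D):
 3 13 15 10
11 12  7  1
14  8  5  2
 6  0  4  9

After move 6 (U):
 3 13 15 10
11 12  7  1
14  0  5  2
 6  8  4  9

After move 7 (D):
 3 13 15 10
11 12  7  1
14  8  5  2
 6  0  4  9

Answer:  3 13 15 10
11 12  7  1
14  8  5  2
 6  0  4  9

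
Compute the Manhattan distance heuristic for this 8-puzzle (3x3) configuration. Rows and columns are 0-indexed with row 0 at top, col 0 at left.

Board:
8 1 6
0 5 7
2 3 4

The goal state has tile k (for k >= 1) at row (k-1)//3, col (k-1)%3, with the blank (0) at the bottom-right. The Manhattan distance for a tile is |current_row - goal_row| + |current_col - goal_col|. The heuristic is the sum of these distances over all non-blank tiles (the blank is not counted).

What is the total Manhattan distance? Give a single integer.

Tile 8: (0,0)->(2,1) = 3
Tile 1: (0,1)->(0,0) = 1
Tile 6: (0,2)->(1,2) = 1
Tile 5: (1,1)->(1,1) = 0
Tile 7: (1,2)->(2,0) = 3
Tile 2: (2,0)->(0,1) = 3
Tile 3: (2,1)->(0,2) = 3
Tile 4: (2,2)->(1,0) = 3
Sum: 3 + 1 + 1 + 0 + 3 + 3 + 3 + 3 = 17

Answer: 17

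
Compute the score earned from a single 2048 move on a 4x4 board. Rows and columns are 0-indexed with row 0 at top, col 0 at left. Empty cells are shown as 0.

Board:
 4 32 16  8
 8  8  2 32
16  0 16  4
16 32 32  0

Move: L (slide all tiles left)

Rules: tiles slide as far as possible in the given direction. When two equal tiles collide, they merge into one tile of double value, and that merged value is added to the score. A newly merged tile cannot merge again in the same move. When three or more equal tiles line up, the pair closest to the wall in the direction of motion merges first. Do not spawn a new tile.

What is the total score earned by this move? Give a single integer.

Answer: 112

Derivation:
Slide left:
row 0: [4, 32, 16, 8] -> [4, 32, 16, 8]  score +0 (running 0)
row 1: [8, 8, 2, 32] -> [16, 2, 32, 0]  score +16 (running 16)
row 2: [16, 0, 16, 4] -> [32, 4, 0, 0]  score +32 (running 48)
row 3: [16, 32, 32, 0] -> [16, 64, 0, 0]  score +64 (running 112)
Board after move:
 4 32 16  8
16  2 32  0
32  4  0  0
16 64  0  0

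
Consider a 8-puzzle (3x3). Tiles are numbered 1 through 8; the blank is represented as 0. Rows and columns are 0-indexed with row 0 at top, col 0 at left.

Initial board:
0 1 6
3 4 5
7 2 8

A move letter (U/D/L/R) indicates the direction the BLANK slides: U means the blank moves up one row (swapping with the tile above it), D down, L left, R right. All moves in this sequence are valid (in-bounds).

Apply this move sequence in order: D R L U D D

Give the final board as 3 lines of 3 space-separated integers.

Answer: 3 1 6
7 4 5
0 2 8

Derivation:
After move 1 (D):
3 1 6
0 4 5
7 2 8

After move 2 (R):
3 1 6
4 0 5
7 2 8

After move 3 (L):
3 1 6
0 4 5
7 2 8

After move 4 (U):
0 1 6
3 4 5
7 2 8

After move 5 (D):
3 1 6
0 4 5
7 2 8

After move 6 (D):
3 1 6
7 4 5
0 2 8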